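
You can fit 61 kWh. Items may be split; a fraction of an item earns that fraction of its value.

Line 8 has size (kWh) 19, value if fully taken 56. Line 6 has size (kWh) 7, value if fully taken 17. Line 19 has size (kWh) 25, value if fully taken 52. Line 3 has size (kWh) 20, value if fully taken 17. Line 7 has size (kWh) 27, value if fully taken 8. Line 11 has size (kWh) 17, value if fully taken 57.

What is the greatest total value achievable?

Rank by value-to-size ratio: Line 11 57/17≈3.35, Line 8 56/19≈2.95, Line 6 17/7≈2.43, Line 19 52/25≈2.08, Line 3 17/20≈0.85, Line 7 8/27≈0.296.
All 17 kWh of Line 11 fit (value 57) — 44 remain.
All 19 kWh of Line 8 fit (value 56) — 25 remain.
All 7 kWh of Line 6 fit (value 17) — 18 remain.
18 kWh left: a 18/25 share of Line 19 gives 52×18/25 = 37.44.
Total value = 167.44.

167.44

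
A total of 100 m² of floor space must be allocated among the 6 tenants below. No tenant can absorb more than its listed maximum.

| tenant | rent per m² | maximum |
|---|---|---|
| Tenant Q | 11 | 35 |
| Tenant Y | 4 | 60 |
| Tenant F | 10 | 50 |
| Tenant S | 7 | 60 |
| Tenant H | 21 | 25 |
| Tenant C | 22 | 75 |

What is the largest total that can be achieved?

Highest rent per m² first: Tenant C 22 > Tenant H 21 > Tenant Q 11 > Tenant F 10 > Tenant S 7 > Tenant Y 4.
Tenant C takes 75 to reach its cap of 75 → 25 left.
Tenant H: +25 to 25 (cap) → 0 left.
Total = 21×25 + 22×75 = 2175.

2175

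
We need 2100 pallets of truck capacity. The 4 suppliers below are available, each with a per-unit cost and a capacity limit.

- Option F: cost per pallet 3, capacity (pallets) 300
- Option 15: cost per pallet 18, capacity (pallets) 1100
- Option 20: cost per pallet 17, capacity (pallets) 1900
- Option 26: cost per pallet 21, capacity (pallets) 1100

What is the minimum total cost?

Fill from the cheapest supplier first.
Take 300 from Option F at 3 → need 1800 more.
Option 20 at 17: take 1800 of its 1900 → requirement met.
Option 15, Option 26: unused.
Cost = 300×3 + 1800×17 = 31500.

31500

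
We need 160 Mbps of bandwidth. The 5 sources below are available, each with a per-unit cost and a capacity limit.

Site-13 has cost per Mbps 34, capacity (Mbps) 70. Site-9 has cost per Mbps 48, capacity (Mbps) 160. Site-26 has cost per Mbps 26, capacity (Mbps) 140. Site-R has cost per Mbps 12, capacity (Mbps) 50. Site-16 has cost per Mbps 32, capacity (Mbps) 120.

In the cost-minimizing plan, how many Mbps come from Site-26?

Fill from the cheapest source first.
Take 50 from Site-R at 12 → need 110 more.
Take 110 from Site-26 at 26 to finish.
Site-16, Site-13, Site-9: unused.

110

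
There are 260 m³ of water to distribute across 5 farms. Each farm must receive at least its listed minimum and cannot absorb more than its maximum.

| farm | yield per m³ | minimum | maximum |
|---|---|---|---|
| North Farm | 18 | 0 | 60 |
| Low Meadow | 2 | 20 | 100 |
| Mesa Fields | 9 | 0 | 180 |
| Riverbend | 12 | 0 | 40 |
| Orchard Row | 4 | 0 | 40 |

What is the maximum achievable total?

2860

Meeting every minimum uses 0+20+0+0+0 = 20 m³, leaving 240.
Order the farms by yield per m³: North Farm 18 > Riverbend 12 > Mesa Fields 9 > Orchard Row 4 > Low Meadow 2.
North Farm: +60 to 60 (cap) — 180 left.
Riverbend takes 40 more to reach its cap of 40 — 140 left.
Mesa Fields: +140 (room for 180) → 140. Pool exhausted.
Total = 18×60 + 2×20 + 9×140 + 12×40 = 2860.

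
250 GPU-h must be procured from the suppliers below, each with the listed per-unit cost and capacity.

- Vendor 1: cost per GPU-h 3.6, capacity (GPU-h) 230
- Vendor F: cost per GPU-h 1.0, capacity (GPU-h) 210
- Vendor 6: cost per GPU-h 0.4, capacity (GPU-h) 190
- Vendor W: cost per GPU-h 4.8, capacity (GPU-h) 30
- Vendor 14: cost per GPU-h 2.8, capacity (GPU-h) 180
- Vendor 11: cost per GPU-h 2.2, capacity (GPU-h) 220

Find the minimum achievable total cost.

Fill from the cheapest supplier first.
Take 190 from Vendor 6 at 0.4 — need 60 more.
Vendor F (1.0): take the remaining 60 — done.
Vendor 11, Vendor 14, Vendor 1, Vendor W: unused.
Cost = 190×0.4 + 60×1.0 = 136.

136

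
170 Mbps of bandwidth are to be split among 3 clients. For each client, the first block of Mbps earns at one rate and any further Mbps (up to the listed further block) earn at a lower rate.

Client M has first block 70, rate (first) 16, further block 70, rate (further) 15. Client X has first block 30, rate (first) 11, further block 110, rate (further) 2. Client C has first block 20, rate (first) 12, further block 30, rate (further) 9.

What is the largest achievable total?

Treat each block as its own option and order by rate: Client M/first 16 > Client M/second 15 > Client C/first 12 > Client X/first 11 > Client C/second 9 > Client X/second 2.
Client M/first (16): +70 ; 100 left.
Client M/second (15): +70 ; 30 left.
Client C first at 12: fill all 20 ; 10 left.
Client X first at 11: only 10 left, fill 10.
Total = 16×70 + 15×70 + 12×20 + 11×10 = 2520.

2520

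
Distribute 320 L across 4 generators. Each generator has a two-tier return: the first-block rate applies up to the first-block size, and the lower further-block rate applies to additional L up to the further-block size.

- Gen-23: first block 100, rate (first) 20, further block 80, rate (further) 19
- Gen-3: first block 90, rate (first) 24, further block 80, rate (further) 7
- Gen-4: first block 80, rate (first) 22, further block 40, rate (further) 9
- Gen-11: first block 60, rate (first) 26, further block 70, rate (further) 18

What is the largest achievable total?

Order all 8 blocks by rate: Gen-11/tier1 26 > Gen-3/tier1 24 > Gen-4/tier1 22 > Gen-23/tier1 20 > Gen-23/tier2 19 > Gen-11/tier2 18 > Gen-4/tier2 9 > Gen-3/tier2 7.
Gen-11 tier1 at 26: fill all 60 — 260 left.
Gen-3 tier1 at 24: fill all 90 — 170 left.
Fill Gen-4 tier1 block (80 at 22) — 90 left.
90 remain; put them into Gen-23 tier1 at 20.
Total = 26×60 + 24×90 + 22×80 + 20×90 = 7280.

7280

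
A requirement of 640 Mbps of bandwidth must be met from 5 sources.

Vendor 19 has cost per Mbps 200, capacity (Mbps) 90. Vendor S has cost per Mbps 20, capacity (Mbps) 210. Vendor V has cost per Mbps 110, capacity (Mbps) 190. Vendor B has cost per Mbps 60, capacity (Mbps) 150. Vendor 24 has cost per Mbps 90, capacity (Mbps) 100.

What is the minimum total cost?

42000

Cheapest first:
Vendor S (20): use full 210 → 430 Mbps to go.
Vendor B (60): use full 150 → 280 Mbps to go.
Vendor 24 at 90: take all 100 Mbps → 180 still needed.
Take 180 from Vendor V at 110 to finish.
Vendor 19: unused.
Cost = 210×20 + 150×60 + 100×90 + 180×110 = 42000.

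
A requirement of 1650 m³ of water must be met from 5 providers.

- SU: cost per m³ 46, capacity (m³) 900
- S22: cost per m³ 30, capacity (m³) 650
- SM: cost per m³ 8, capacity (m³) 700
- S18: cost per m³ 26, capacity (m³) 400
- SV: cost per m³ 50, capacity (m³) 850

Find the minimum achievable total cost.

32500

Cheapest first:
SM at 8: take all 700 m³ ; 950 still needed.
Take 400 from S18 at 26 ; need 550 more.
Take 550 from S22 at 30 to finish.
SU, SV: unused.
Cost = 700×8 + 400×26 + 550×30 = 32500.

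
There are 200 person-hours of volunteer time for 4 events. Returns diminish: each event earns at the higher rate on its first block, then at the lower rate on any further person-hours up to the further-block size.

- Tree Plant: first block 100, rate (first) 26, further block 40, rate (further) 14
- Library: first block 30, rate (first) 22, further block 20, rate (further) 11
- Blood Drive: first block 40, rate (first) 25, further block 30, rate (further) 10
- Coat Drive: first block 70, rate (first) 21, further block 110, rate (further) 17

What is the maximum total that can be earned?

4890

Order all 8 blocks by rate: Tree Plant/T1 26 > Blood Drive/T1 25 > Library/T1 22 > Coat Drive/T1 21 > Coat Drive/T2 17 > Tree Plant/T2 14 > Library/T2 11 > Blood Drive/T2 10.
Tree Plant/T1 (26): +100 — 100 left.
Blood Drive T1 at 25: fill all 40 — 60 left.
Fill Library T1 block (30 at 22) — 30 left.
Coat Drive/T1: +30 of 70 at 21; pool empty.
Total = 26×100 + 25×40 + 22×30 + 21×30 = 4890.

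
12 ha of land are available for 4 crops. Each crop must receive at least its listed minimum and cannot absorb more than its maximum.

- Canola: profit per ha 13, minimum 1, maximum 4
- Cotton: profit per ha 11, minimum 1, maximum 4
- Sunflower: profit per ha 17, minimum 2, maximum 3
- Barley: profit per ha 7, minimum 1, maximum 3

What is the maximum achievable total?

154

Meeting every minimum uses 1+1+2+1 = 5 ha, leaving 7.
Highest profit per ha first: Sunflower 17 > Canola 13 > Cotton 11 > Barley 7.
Give Sunflower 1 more to hit its cap of 3 ; 6 left.
Canola takes 3 more to reach its cap of 4 ; 3 left.
Give Cotton 3 more to hit its cap of 4 ; 0 left.
Total = 13×4 + 11×4 + 17×3 + 7×1 = 154.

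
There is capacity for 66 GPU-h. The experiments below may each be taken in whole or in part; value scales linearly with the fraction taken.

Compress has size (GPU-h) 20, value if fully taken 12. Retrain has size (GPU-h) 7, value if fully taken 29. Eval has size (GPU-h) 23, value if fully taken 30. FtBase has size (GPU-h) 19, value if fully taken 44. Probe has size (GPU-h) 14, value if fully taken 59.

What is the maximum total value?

Sort by value density: Probe 59/14≈4.21, Retrain 29/7≈4.14, FtBase 44/19≈2.32, Eval 30/23≈1.3, Compress 12/20≈0.6.
Probe: take in full, 14 GPU-h for value 59 → 52 left.
Take all of Retrain (7 GPU-h, value 29) → 45 GPU-h left.
Take all of FtBase (19 GPU-h, value 44) → 26 GPU-h left.
All 23 GPU-h of Eval fit (value 30) → 3 remain.
Only 3 GPU-h remain; take 3/20 of Compress for value 12×3/20 = 1.8.
Total value = 163.8.

163.8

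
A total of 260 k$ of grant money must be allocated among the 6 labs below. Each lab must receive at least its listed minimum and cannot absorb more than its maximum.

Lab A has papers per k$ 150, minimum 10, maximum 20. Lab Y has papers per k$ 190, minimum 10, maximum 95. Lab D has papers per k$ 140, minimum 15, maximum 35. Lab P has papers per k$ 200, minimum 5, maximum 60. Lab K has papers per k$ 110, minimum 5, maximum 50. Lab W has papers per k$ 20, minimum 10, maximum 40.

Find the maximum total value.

42550

Meeting every minimum uses 10+10+15+5+5+10 = 55 k$, leaving 205.
Highest papers per k$ first: Lab P 200 > Lab Y 190 > Lab A 150 > Lab D 140 > Lab K 110 > Lab W 20.
Lab P: +55 to 60 (cap) → 150 left.
Give Lab Y 85 more to hit its cap of 95 → 65 left.
Lab A: +10 to 20 (cap) → 55 left.
Give Lab D 20 more to hit its cap of 35 → 35 left.
Only 35 left; Lab K takes them to reach 40.
Total = 150×20 + 190×95 + 140×35 + 200×60 + 110×40 + 20×10 = 42550.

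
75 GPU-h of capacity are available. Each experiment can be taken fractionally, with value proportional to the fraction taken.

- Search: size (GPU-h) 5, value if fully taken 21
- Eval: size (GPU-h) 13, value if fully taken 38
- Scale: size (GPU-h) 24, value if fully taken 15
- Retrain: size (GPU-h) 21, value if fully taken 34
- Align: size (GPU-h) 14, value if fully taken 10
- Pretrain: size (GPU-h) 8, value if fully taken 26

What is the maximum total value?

137.75

Best value per unit of size first: Search 21/5≈4.2, Pretrain 26/8≈3.25, Eval 38/13≈2.92, Retrain 34/21≈1.62, Align 10/14≈0.714, Scale 15/24≈0.625.
Take all of Search (5 GPU-h, value 21) ; 70 GPU-h left.
All 8 GPU-h of Pretrain fit (value 26) ; 62 remain.
All 13 GPU-h of Eval fit (value 38) ; 49 remain.
Take all of Retrain (21 GPU-h, value 34) ; 28 GPU-h left.
All 14 GPU-h of Align fit (value 10) ; 14 remain.
Fill the last 14 GPU-h with part of Scale: 14/24 of it earns 8.75.
Total value = 137.75.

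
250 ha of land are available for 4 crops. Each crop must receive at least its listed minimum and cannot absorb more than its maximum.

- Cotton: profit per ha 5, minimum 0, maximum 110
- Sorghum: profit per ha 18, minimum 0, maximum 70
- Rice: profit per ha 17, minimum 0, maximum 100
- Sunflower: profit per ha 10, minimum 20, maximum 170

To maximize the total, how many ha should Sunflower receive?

80

Meeting every minimum uses 0+0+0+20 = 20 ha, leaving 230.
Rank by profit per ha: Sorghum 18 > Rice 17 > Sunflower 10 > Cotton 5.
Sorghum: +70 to 70 (cap) ; 160 left.
Rice takes 100 more to reach its cap of 100 ; 60 left.
Sunflower: +60 (room for 150) → 80. Pool exhausted.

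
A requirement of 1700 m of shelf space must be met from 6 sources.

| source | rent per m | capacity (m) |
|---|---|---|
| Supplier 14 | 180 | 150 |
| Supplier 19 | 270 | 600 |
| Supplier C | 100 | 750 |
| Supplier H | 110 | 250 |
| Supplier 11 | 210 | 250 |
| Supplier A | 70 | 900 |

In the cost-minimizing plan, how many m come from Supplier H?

50

Fill from the cheapest source first.
Supplier A at 70: take all 900 m → 800 still needed.
Take 750 from Supplier C at 100 → need 50 more.
Supplier H (110): take the remaining 50 → done.
Supplier 14, Supplier 11, Supplier 19: unused.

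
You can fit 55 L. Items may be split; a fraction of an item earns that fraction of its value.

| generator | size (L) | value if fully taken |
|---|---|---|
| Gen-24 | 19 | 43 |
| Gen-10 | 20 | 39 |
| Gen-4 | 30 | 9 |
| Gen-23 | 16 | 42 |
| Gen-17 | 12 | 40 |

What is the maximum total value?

140.6

Best value per unit of size first: Gen-17 40/12≈3.33, Gen-23 42/16≈2.62, Gen-24 43/19≈2.26, Gen-10 39/20≈1.95, Gen-4 9/30≈0.3.
Gen-17: take in full, 12 L for value 40 — 43 left.
Take all of Gen-23 (16 L, value 42) — 27 L left.
Gen-24: take in full, 19 L for value 43 — 8 left.
Fill the last 8 L with part of Gen-10: 8/20 of it earns 15.6.
Total value = 140.6.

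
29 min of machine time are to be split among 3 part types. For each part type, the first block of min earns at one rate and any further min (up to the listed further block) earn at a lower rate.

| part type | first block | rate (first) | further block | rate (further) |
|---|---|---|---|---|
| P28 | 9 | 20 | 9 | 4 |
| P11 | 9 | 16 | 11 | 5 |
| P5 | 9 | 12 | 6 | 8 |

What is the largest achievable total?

448

Treat each block as its own option and order by rate: P28/tier1 20 > P11/tier1 16 > P5/tier1 12 > P5/tier2 8 > P11/tier2 5 > P28/tier2 4.
P28/tier1 (20): +9 ; 20 left.
Fill P11 tier1 block (9 at 16) ; 11 left.
P5 tier1 at 12: fill all 9 ; 2 left.
P5/tier2: +2 of 6 at 8; pool empty.
Total = 20×9 + 16×9 + 12×9 + 8×2 = 448.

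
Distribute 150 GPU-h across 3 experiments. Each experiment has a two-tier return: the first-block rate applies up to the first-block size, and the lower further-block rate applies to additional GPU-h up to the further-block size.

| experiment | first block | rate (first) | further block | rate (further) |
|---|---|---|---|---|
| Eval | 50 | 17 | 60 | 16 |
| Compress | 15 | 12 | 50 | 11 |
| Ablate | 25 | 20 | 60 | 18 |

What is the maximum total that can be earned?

2670

Rank every tier by rate: Ablate/T1 20 > Ablate/T2 18 > Eval/T1 17 > Eval/T2 16 > Compress/T1 12 > Compress/T2 11.
Fill Ablate T1 block (25 at 20) → 125 left.
Fill Ablate T2 block (60 at 18) → 65 left.
Fill Eval T1 block (50 at 17) → 15 left.
15 remain; put them into Eval T2 at 16.
Total = 20×25 + 18×60 + 17×50 + 16×15 = 2670.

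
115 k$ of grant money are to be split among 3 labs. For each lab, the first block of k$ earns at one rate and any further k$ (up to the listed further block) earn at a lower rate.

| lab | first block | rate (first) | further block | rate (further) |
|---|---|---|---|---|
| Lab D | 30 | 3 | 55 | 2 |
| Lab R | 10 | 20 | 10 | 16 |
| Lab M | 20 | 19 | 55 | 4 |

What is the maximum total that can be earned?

Rank every tier by rate: Lab R/first 20 > Lab M/first 19 > Lab R/second 16 > Lab M/second 4 > Lab D/first 3 > Lab D/second 2.
Lab R/first (20): +10 — 105 left.
Lab M/first (19): +20 — 85 left.
Lab R/second (16): +10 — 75 left.
Fill Lab M second block (55 at 4) — 20 left.
Lab D first at 3: only 20 left, fill 20.
Total = 20×10 + 19×20 + 16×10 + 4×55 + 3×20 = 1020.

1020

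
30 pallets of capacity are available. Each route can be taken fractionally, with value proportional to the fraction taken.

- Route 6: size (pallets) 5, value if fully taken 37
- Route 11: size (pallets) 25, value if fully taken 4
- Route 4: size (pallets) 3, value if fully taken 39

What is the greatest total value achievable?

Rank by value-to-size ratio: Route 4 39/3≈13, Route 6 37/5≈7.4, Route 11 4/25≈0.16.
Route 4: take in full, 3 pallets for value 39 ; 27 left.
Take all of Route 6 (5 pallets, value 37) ; 22 pallets left.
22 pallets left: a 22/25 share of Route 11 gives 4×22/25 = 3.52.
Total value = 79.52.

79.52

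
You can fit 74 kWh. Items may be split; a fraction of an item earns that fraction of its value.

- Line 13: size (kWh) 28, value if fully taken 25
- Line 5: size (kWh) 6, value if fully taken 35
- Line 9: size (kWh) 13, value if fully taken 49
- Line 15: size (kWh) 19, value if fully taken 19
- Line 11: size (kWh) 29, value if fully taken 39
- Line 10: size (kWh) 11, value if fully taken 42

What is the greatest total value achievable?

Rank by value-to-size ratio: Line 5 35/6≈5.83, Line 10 42/11≈3.82, Line 9 49/13≈3.77, Line 11 39/29≈1.34, Line 15 19/19≈1, Line 13 25/28≈0.893.
All 6 kWh of Line 5 fit (value 35) → 68 remain.
All 11 kWh of Line 10 fit (value 42) → 57 remain.
Take all of Line 9 (13 kWh, value 49) → 44 kWh left.
Take all of Line 11 (29 kWh, value 39) → 15 kWh left.
15 kWh left: a 15/19 share of Line 15 gives 19×15/19 = 15.
Total value = 180.

180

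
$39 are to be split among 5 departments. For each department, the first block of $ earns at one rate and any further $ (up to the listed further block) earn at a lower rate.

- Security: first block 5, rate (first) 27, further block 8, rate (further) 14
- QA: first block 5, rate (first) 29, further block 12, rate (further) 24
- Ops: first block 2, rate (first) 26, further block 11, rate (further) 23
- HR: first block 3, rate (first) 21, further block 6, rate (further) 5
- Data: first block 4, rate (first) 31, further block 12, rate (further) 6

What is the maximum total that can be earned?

997

Order all 10 blocks by rate: Data/tier1 31 > QA/tier1 29 > Security/tier1 27 > Ops/tier1 26 > QA/tier2 24 > Ops/tier2 23 > HR/tier1 21 > Security/tier2 14 > Data/tier2 6 > HR/tier2 5.
Fill Data tier1 block (4 at 31) ; 35 left.
QA tier1 at 29: fill all 5 ; 30 left.
Security tier1 at 27: fill all 5 ; 25 left.
Fill Ops tier1 block (2 at 26) ; 23 left.
Fill QA tier2 block (12 at 24) ; 11 left.
Ops/tier2 (23): +11 ; 0 left.
Total = 31×4 + 29×5 + 27×5 + 26×2 + 24×12 + 23×11 = 997.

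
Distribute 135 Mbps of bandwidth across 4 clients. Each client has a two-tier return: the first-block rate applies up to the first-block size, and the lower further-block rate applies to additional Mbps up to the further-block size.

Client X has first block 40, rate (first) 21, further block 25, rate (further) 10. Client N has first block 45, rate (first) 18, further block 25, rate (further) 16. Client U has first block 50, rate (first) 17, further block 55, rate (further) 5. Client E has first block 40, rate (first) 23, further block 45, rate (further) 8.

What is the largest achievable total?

Rank every tier by rate: Client E/first 23 > Client X/first 21 > Client N/first 18 > Client U/first 17 > Client N/second 16 > Client X/second 10 > Client E/second 8 > Client U/second 5.
Fill Client E first block (40 at 23) — 95 left.
Client X/first (21): +40 — 55 left.
Client N/first (18): +45 — 10 left.
Client U first at 17: only 10 left, fill 10.
Total = 23×40 + 21×40 + 18×45 + 17×10 = 2740.

2740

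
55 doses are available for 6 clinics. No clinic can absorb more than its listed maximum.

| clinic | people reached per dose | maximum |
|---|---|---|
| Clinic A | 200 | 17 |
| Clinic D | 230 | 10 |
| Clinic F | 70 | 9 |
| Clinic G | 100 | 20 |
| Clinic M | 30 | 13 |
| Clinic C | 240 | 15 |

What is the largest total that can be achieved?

Rank by people reached per dose: Clinic C 240 > Clinic D 230 > Clinic A 200 > Clinic G 100 > Clinic F 70 > Clinic M 30.
Clinic C takes 15 to reach its cap of 15 ; 40 left.
Give Clinic D 10 to hit its cap of 10 ; 30 left.
Give Clinic A 17 to hit its cap of 17 ; 13 left.
Only 13 left; Clinic G takes them to reach 13.
Total = 200×17 + 230×10 + 100×13 + 240×15 = 10600.

10600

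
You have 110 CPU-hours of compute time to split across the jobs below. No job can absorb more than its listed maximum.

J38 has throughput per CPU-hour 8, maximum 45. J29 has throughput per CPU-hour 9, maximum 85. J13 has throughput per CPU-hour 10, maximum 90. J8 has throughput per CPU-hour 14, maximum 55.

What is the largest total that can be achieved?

Highest throughput per CPU-hour first: J8 14 > J13 10 > J29 9 > J38 8.
J8: +55 to 55 (cap) ; 55 left.
J13 has room for 90 but only 55 remain, so it gets 55.
Total = 10×55 + 14×55 = 1320.

1320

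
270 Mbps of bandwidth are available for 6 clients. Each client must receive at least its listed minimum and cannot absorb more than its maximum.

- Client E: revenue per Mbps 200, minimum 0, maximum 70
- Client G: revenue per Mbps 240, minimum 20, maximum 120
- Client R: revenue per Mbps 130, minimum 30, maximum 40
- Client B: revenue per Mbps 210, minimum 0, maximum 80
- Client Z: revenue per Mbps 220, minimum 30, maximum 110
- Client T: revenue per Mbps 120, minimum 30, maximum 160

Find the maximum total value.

Meeting every minimum uses 0+20+30+0+30+30 = 110 Mbps, leaving 160.
Rank by revenue per Mbps: Client G 240 > Client Z 220 > Client B 210 > Client E 200 > Client R 130 > Client T 120.
Client G: +100 to 120 (cap) ; 60 left.
Only 60 left; Client Z takes them to reach 90.
Total = 240×120 + 130×30 + 220×90 + 120×30 = 56100.

56100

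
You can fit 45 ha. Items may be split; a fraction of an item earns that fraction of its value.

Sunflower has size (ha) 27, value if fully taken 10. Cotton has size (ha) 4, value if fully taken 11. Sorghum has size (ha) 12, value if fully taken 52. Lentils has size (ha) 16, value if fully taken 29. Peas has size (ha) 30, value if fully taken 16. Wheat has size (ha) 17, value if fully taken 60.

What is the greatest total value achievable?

144.75

Best value per unit of size first: Sorghum 52/12≈4.33, Wheat 60/17≈3.53, Cotton 11/4≈2.75, Lentils 29/16≈1.81, Peas 16/30≈0.533, Sunflower 10/27≈0.37.
Take all of Sorghum (12 ha, value 52) → 33 ha left.
Wheat: take in full, 17 ha for value 60 → 16 left.
Cotton: take in full, 4 ha for value 11 → 12 left.
Fill the last 12 ha with part of Lentils: 12/16 of it earns 21.75.
Total value = 144.75.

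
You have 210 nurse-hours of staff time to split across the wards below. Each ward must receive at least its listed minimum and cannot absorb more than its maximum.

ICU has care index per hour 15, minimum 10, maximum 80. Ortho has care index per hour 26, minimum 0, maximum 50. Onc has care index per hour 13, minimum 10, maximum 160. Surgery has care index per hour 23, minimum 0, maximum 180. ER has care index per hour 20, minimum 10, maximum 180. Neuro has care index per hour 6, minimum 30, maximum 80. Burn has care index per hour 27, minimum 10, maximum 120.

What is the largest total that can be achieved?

4680

Meeting every minimum uses 10+0+10+0+10+30+10 = 70 nurse-hours, leaving 140.
Order the wards by care index per hour: Burn 27 > Ortho 26 > Surgery 23 > ER 20 > ICU 15 > Onc 13 > Neuro 6.
Burn: +110 to 120 (cap) — 30 left.
Ortho has room for 50 more but only 30 remain, so it gets 30.
Total = 15×10 + 26×30 + 13×10 + 20×10 + 6×30 + 27×120 = 4680.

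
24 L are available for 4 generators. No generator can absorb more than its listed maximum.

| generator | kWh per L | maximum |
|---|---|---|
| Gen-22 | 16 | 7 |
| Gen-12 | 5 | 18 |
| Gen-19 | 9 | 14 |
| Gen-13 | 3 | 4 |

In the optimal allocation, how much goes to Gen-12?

3

Highest kWh per L first: Gen-22 16 > Gen-19 9 > Gen-12 5 > Gen-13 3.
Gen-22: +7 to 7 (cap) → 17 left.
Give Gen-19 14 to hit its cap of 14 → 3 left.
Gen-12 has room for 18 but only 3 remain, so it gets 3.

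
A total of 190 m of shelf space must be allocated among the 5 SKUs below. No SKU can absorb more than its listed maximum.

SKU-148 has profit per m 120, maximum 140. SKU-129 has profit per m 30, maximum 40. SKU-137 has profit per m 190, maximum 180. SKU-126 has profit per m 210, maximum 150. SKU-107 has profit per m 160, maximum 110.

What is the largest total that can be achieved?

39100

Rank by profit per m: SKU-126 210 > SKU-137 190 > SKU-107 160 > SKU-148 120 > SKU-129 30.
Give SKU-126 150 to hit its cap of 150 ; 40 left.
SKU-137 has room for 180 but only 40 remain, so it gets 40.
Total = 190×40 + 210×150 = 39100.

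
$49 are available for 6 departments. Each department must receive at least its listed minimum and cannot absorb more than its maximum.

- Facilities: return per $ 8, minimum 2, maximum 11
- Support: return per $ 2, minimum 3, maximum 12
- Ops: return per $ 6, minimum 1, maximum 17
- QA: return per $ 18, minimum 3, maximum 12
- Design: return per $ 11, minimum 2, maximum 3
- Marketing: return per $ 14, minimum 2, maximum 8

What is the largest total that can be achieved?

527

Meeting every minimum uses 2+3+1+3+2+2 = 13 $, leaving 36.
Rank by return per $: QA 18 > Marketing 14 > Design 11 > Facilities 8 > Ops 6 > Support 2.
QA takes 9 more to reach its cap of 12 → 27 left.
Give Marketing 6 more to hit its cap of 8 → 21 left.
Give Design 1 more to hit its cap of 3 → 20 left.
Give Facilities 9 more to hit its cap of 11 → 11 left.
Only 11 left; Ops takes them to reach 12.
Total = 8×11 + 2×3 + 6×12 + 18×12 + 11×3 + 14×8 = 527.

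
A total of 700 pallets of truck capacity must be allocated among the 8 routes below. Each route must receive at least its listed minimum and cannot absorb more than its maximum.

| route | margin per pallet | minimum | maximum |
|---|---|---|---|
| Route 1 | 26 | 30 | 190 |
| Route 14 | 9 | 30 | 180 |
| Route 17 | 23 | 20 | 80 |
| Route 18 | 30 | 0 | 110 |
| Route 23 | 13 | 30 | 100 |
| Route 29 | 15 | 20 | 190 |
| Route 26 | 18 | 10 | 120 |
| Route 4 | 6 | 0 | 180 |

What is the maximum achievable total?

Meeting every minimum uses 30+30+20+0+30+20+10+0 = 140 pallets, leaving 560.
Order the routes by margin per pallet: Route 18 30 > Route 1 26 > Route 17 23 > Route 26 18 > Route 29 15 > Route 23 13 > Route 14 9 > Route 4 6.
Give Route 18 110 more to hit its cap of 110 ; 450 left.
Route 1: +160 to 190 (cap) ; 290 left.
Route 17: +60 to 80 (cap) ; 230 left.
Route 26: +110 to 120 (cap) ; 120 left.
Route 29 has room for 170 more but only 120 remain, so it gets 140.
Total = 26×190 + 9×30 + 23×80 + 30×110 + 13×30 + 15×140 + 18×120 = 15000.

15000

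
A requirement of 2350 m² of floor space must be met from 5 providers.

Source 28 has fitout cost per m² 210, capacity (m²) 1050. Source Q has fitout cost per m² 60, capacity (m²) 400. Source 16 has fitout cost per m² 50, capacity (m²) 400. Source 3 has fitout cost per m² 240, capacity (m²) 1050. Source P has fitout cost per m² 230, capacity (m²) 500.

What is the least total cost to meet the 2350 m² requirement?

379500

Cheapest first:
Source 16 (50): use full 400 — 1950 m² to go.
Source Q at 60: take all 400 m² — 1550 still needed.
Source 28 at 210: take all 1050 m² — 500 still needed.
Source P (230): use full 500 — 0 m² to go.
Source 3: unused.
Cost = 400×50 + 400×60 + 1050×210 + 500×230 = 379500.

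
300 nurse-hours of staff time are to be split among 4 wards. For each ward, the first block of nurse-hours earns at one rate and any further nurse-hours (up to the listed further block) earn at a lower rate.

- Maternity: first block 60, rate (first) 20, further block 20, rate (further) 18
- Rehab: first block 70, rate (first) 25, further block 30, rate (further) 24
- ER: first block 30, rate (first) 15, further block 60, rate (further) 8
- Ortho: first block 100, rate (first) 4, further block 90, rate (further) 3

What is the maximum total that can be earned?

Order all 8 blocks by rate: Rehab/T1 25 > Rehab/T2 24 > Maternity/T1 20 > Maternity/T2 18 > ER/T1 15 > ER/T2 8 > Ortho/T1 4 > Ortho/T2 3.
Rehab T1 at 25: fill all 70 → 230 left.
Fill Rehab T2 block (30 at 24) → 200 left.
Maternity/T1 (20): +60 → 140 left.
Maternity T2 at 18: fill all 20 → 120 left.
Fill ER T1 block (30 at 15) → 90 left.
ER/T2 (8): +60 → 30 left.
30 remain; put them into Ortho T1 at 4.
Total = 25×70 + 24×30 + 20×60 + 18×20 + 15×30 + 8×60 + 4×30 = 5080.

5080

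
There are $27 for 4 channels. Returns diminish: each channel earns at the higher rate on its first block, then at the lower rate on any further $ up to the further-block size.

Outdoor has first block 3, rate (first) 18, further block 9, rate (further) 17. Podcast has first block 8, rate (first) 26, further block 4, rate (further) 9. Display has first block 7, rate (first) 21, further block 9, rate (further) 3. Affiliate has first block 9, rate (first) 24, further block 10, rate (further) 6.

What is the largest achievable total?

Order all 8 blocks by rate: Podcast/tier1 26 > Affiliate/tier1 24 > Display/tier1 21 > Outdoor/tier1 18 > Outdoor/tier2 17 > Podcast/tier2 9 > Affiliate/tier2 6 > Display/tier2 3.
Fill Podcast tier1 block (8 at 26) → 19 left.
Affiliate/tier1 (24): +9 → 10 left.
Fill Display tier1 block (7 at 21) → 3 left.
Fill Outdoor tier1 block (3 at 18) → 0 left.
Total = 26×8 + 24×9 + 21×7 + 18×3 = 625.

625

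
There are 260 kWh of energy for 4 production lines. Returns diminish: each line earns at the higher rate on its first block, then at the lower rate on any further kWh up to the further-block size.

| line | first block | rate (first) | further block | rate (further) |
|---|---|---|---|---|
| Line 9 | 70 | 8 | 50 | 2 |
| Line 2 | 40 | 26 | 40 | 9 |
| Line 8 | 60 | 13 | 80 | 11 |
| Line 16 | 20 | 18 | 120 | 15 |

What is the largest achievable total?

Rank every tier by rate: Line 2/T1 26 > Line 16/T1 18 > Line 16/T2 15 > Line 8/T1 13 > Line 8/T2 11 > Line 2/T2 9 > Line 9/T1 8 > Line 9/T2 2.
Line 2 T1 at 26: fill all 40 ; 220 left.
Line 16 T1 at 18: fill all 20 ; 200 left.
Fill Line 16 T2 block (120 at 15) ; 80 left.
Fill Line 8 T1 block (60 at 13) ; 20 left.
20 remain; put them into Line 8 T2 at 11.
Total = 26×40 + 18×20 + 15×120 + 13×60 + 11×20 = 4200.

4200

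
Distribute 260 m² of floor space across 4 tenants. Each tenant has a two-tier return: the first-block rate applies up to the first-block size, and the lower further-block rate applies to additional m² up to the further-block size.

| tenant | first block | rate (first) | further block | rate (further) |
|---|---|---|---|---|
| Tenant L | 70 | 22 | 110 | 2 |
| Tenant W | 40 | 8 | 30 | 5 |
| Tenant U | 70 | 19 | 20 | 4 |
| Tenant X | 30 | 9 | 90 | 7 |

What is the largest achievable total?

Order all 8 blocks by rate: Tenant L/tier1 22 > Tenant U/tier1 19 > Tenant X/tier1 9 > Tenant W/tier1 8 > Tenant X/tier2 7 > Tenant W/tier2 5 > Tenant U/tier2 4 > Tenant L/tier2 2.
Tenant L tier1 at 22: fill all 70 ; 190 left.
Tenant U/tier1 (19): +70 ; 120 left.
Fill Tenant X tier1 block (30 at 9) ; 90 left.
Tenant W tier1 at 8: fill all 40 ; 50 left.
50 remain; put them into Tenant X tier2 at 7.
Total = 22×70 + 19×70 + 9×30 + 8×40 + 7×50 = 3810.

3810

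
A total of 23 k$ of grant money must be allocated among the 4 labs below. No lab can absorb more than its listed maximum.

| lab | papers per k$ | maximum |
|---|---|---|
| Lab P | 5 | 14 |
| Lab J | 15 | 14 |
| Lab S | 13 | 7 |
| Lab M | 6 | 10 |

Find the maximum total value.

313

Order the labs by papers per k$: Lab J 15 > Lab S 13 > Lab M 6 > Lab P 5.
Lab J: +14 to 14 (cap) — 9 left.
Give Lab S 7 to hit its cap of 7 — 2 left.
Only 2 left; Lab M takes them to reach 2.
Total = 15×14 + 13×7 + 6×2 = 313.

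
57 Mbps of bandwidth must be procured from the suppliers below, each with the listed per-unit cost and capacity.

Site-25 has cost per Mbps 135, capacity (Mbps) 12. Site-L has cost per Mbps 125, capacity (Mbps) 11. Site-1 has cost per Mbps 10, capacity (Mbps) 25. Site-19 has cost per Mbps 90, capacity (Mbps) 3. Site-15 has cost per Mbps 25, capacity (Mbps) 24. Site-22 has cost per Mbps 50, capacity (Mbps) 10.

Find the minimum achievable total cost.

1250

Use suppliers in increasing cost order.
Take 25 from Site-1 at 10 — need 32 more.
Site-15 (25): use full 24 — 8 Mbps to go.
Site-22 at 50: take 8 of its 10 — requirement met.
Site-19, Site-L, Site-25: unused.
Cost = 25×10 + 24×25 + 8×50 = 1250.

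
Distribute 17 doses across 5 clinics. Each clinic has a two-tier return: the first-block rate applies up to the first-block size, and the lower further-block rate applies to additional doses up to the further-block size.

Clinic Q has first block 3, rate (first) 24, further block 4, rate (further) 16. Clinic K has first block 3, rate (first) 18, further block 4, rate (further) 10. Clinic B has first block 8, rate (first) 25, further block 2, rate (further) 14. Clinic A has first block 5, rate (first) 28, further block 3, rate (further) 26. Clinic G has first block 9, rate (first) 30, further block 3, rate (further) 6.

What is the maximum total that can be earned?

488

Treat each block as its own option and order by rate: Clinic G/first 30 > Clinic A/first 28 > Clinic A/second 26 > Clinic B/first 25 > Clinic Q/first 24 > Clinic K/first 18 > Clinic Q/second 16 > Clinic B/second 14 > Clinic K/second 10 > Clinic G/second 6.
Clinic G first at 30: fill all 9 ; 8 left.
Fill Clinic A first block (5 at 28) ; 3 left.
Clinic A second at 26: fill all 3 ; 0 left.
Total = 30×9 + 28×5 + 26×3 = 488.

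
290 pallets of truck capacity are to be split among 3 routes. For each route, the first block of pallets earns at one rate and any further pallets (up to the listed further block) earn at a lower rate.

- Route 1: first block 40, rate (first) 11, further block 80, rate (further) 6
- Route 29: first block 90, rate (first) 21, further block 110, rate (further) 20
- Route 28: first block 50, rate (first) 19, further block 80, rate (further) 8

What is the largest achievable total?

5480

Rank every tier by rate: Route 29/T1 21 > Route 29/T2 20 > Route 28/T1 19 > Route 1/T1 11 > Route 28/T2 8 > Route 1/T2 6.
Route 29 T1 at 21: fill all 90 ; 200 left.
Route 29/T2 (20): +110 ; 90 left.
Route 28 T1 at 19: fill all 50 ; 40 left.
Route 1/T1 (11): +40 ; 0 left.
Total = 21×90 + 20×110 + 19×50 + 11×40 = 5480.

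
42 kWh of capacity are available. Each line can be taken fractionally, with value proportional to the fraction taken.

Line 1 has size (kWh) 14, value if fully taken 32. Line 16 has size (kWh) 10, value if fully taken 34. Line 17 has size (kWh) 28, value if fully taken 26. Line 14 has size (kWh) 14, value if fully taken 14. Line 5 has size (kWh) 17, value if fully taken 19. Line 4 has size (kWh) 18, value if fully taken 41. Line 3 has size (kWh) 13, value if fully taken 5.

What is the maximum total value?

Sort by value density: Line 16 34/10≈3.4, Line 1 32/14≈2.29, Line 4 41/18≈2.28, Line 5 19/17≈1.12, Line 14 14/14≈1, Line 17 26/28≈0.929, Line 3 5/13≈0.385.
Take all of Line 16 (10 kWh, value 34) — 32 kWh left.
All 14 kWh of Line 1 fit (value 32) — 18 remain.
Line 4: take in full, 18 kWh for value 41 — 0 left.
Total value = 107.

107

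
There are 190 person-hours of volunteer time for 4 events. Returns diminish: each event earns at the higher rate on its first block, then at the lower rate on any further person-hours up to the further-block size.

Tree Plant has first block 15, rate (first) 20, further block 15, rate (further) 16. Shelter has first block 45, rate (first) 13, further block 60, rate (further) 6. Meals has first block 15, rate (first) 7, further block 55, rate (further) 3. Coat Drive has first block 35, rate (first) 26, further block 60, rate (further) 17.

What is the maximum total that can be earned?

Treat each block as its own option and order by rate: Coat Drive/T1 26 > Tree Plant/T1 20 > Coat Drive/T2 17 > Tree Plant/T2 16 > Shelter/T1 13 > Meals/T1 7 > Shelter/T2 6 > Meals/T2 3.
Coat Drive/T1 (26): +35 → 155 left.
Tree Plant T1 at 20: fill all 15 → 140 left.
Coat Drive T2 at 17: fill all 60 → 80 left.
Tree Plant T2 at 16: fill all 15 → 65 left.
Shelter T1 at 13: fill all 45 → 20 left.
Meals/T1 (7): +15 → 5 left.
5 remain; put them into Shelter T2 at 6.
Total = 26×35 + 20×15 + 17×60 + 16×15 + 13×45 + 7×15 + 6×5 = 3190.

3190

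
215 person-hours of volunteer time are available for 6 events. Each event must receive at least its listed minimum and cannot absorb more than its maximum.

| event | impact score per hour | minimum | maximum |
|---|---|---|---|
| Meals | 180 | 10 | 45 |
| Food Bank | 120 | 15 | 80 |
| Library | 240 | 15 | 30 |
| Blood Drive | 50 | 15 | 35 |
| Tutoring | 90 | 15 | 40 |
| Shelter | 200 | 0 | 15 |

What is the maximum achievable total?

31350

Meeting every minimum uses 10+15+15+15+15+0 = 70 person-hours, leaving 145.
Rank by impact score per hour: Library 240 > Shelter 200 > Meals 180 > Food Bank 120 > Tutoring 90 > Blood Drive 50.
Give Library 15 more to hit its cap of 30 → 130 left.
Shelter: +15 to 15 (cap) → 115 left.
Meals: +35 to 45 (cap) → 80 left.
Give Food Bank 65 more to hit its cap of 80 → 15 left.
Tutoring has room for 25 more but only 15 remain, so it gets 30.
Total = 180×45 + 120×80 + 240×30 + 50×15 + 90×30 + 200×15 = 31350.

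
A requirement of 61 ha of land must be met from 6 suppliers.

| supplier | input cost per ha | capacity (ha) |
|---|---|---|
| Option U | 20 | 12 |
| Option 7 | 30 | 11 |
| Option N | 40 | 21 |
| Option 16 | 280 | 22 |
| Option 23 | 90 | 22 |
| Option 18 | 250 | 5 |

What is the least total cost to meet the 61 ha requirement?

2940

Fill from the cheapest supplier first.
Option U (20): use full 12 ; 49 ha to go.
Option 7 at 30: take all 11 ha ; 38 still needed.
Option N (40): use full 21 ; 17 ha to go.
Take 17 from Option 23 at 90 to finish.
Option 18, Option 16: unused.
Cost = 12×20 + 11×30 + 21×40 + 17×90 = 2940.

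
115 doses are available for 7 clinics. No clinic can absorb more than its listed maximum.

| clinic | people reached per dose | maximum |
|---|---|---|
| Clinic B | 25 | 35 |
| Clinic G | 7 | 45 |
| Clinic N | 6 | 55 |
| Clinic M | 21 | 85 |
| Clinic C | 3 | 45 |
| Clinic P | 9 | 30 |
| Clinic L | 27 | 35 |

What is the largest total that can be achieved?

Rank by people reached per dose: Clinic L 27 > Clinic B 25 > Clinic M 21 > Clinic P 9 > Clinic G 7 > Clinic N 6 > Clinic C 3.
Give Clinic L 35 to hit its cap of 35 — 80 left.
Clinic B: +35 to 35 (cap) — 45 left.
Clinic M: +45 (room for 85) → 45. Pool exhausted.
Total = 25×35 + 21×45 + 27×35 = 2765.

2765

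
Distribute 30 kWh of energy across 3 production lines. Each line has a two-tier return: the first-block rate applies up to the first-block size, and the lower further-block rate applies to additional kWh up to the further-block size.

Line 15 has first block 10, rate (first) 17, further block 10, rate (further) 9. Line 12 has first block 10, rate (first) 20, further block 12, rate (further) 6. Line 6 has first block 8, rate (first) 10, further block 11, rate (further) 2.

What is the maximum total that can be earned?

468

Treat each block as its own option and order by rate: Line 12/T1 20 > Line 15/T1 17 > Line 6/T1 10 > Line 15/T2 9 > Line 12/T2 6 > Line 6/T2 2.
Line 12 T1 at 20: fill all 10 — 20 left.
Fill Line 15 T1 block (10 at 17) — 10 left.
Fill Line 6 T1 block (8 at 10) — 2 left.
2 remain; put them into Line 15 T2 at 9.
Total = 20×10 + 17×10 + 10×8 + 9×2 = 468.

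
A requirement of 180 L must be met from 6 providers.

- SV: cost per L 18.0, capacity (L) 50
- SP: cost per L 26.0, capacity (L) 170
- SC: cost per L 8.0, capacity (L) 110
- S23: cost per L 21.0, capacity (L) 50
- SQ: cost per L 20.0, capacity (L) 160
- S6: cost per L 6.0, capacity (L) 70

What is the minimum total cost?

1300

Fill from the cheapest provider first.
Take 70 from S6 at 6.0 → need 110 more.
SC at 8.0: take all 110 L → 0 still needed.
SV, SQ, S23, SP: unused.
Cost = 70×6.0 + 110×8.0 = 1300.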